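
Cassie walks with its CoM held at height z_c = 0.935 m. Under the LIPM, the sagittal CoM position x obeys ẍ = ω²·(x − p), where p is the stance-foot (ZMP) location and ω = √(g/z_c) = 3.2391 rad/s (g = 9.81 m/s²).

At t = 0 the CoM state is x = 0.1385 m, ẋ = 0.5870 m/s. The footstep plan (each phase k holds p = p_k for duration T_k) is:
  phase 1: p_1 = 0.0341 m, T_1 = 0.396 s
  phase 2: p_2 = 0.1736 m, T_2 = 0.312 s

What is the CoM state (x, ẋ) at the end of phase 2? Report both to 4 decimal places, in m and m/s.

x = 1.3676, ẋ = 4.0571

phase 1: p=0.0341, T=0.396, ωT=1.282684, cosh=1.941798, sinh=1.664506; start (x,ẋ)=(0.138500, 0.587000) → end (x,ẋ)=(0.538471, 1.702708)
phase 2: p=0.1736, T=0.312, ωT=1.010599, cosh=1.555624, sinh=1.191623; start (x,ẋ)=(0.538471, 1.702708) → end (x,ẋ)=(1.367606, 4.057097)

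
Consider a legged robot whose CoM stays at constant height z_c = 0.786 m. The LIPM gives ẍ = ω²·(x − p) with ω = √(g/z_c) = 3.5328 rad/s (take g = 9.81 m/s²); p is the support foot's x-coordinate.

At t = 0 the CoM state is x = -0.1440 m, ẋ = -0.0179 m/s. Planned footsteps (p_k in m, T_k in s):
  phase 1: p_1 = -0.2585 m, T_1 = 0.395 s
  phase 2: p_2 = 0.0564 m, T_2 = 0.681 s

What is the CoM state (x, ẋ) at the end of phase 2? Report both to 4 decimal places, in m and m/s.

phase 1: p=-0.2585, T=0.395, ωT=1.395456, cosh=2.142267, sinh=1.894547; start (x,ẋ)=(-0.144000, -0.017900) → end (x,ẋ)=(-0.022810, 0.728008)
phase 2: p=0.0564, T=0.681, ωT=2.405837, cosh=5.588947, sinh=5.498757; start (x,ẋ)=(-0.022810, 0.728008) → end (x,ẋ)=(0.746837, 2.530073)

x = 0.7468, ẋ = 2.5301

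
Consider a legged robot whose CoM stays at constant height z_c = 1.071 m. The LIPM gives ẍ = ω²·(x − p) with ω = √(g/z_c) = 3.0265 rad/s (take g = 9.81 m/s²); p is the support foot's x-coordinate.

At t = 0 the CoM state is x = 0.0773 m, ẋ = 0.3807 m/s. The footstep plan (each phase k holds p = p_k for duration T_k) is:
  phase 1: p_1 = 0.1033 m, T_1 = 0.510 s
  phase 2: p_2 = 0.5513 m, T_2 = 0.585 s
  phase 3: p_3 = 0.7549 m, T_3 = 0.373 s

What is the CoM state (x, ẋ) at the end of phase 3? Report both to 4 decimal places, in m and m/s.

x = 0.5675, ẋ = -0.2877

phase 1: p=0.1033, T=0.510, ωT=1.543515, cosh=2.447322, sinh=2.233693; start (x,ẋ)=(0.077300, 0.380700) → end (x,ẋ)=(0.320643, 0.755928)
phase 2: p=0.5513, T=0.585, ωT=1.770502, cosh=3.022026, sinh=2.851778; start (x,ẋ)=(0.320643, 0.755928) → end (x,ẋ)=(0.566538, 0.293659)
phase 3: p=0.7549, T=0.373, ωT=1.128885, cosh=1.707800, sinh=1.384406; start (x,ẋ)=(0.566538, 0.293659) → end (x,ẋ)=(0.567543, -0.287708)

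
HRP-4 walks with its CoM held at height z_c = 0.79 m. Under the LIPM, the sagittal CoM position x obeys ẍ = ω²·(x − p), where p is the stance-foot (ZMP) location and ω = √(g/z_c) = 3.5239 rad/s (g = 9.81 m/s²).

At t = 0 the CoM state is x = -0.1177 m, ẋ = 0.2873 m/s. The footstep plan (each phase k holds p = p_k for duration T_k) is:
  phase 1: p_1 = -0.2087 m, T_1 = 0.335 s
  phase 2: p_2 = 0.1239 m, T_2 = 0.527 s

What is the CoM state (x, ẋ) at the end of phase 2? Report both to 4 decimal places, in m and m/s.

phase 1: p=-0.2087, T=0.335, ωT=1.180506, cosh=1.781573, sinh=1.474450; start (x,ẋ)=(-0.117700, 0.287300) → end (x,ẋ)=(0.073634, 0.984665)
phase 2: p=0.1239, T=0.527, ωT=1.857095, cosh=3.280615, sinh=3.124490; start (x,ẋ)=(0.073634, 0.984665) → end (x,ẋ)=(0.832055, 2.676854)

x = 0.8321, ẋ = 2.6769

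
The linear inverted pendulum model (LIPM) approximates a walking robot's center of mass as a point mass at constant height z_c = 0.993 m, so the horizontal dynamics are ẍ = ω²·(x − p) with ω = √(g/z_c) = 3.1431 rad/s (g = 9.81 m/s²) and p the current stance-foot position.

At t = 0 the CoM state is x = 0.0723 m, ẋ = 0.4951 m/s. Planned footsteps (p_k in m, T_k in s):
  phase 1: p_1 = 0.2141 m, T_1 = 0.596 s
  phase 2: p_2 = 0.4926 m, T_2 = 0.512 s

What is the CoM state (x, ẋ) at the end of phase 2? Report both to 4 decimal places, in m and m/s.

phase 1: p=0.2141, T=0.596, ωT=1.873288, cosh=3.331640, sinh=3.178022; start (x,ẋ)=(0.072300, 0.495100) → end (x,ẋ)=(0.242274, 0.233077)
phase 2: p=0.4926, T=0.512, ωT=1.609267, cosh=2.599590, sinh=2.399556; start (x,ẋ)=(0.242274, 0.233077) → end (x,ẋ)=(0.019796, -1.282062)

x = 0.0198, ẋ = -1.2821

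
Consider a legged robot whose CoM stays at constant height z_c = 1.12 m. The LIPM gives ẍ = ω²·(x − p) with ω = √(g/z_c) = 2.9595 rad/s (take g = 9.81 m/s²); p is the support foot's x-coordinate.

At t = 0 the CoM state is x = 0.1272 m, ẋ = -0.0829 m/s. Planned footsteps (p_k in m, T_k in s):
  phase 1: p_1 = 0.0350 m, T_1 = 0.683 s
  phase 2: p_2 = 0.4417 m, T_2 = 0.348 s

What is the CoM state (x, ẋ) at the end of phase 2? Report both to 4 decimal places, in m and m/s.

phase 1: p=0.0350, T=0.683, ωT=2.021339, cosh=3.840450, sinh=3.707972; start (x,ẋ)=(0.127200, -0.082900) → end (x,ẋ)=(0.285224, 0.693406)
phase 2: p=0.4417, T=0.348, ωT=1.029906, cosh=1.578922, sinh=1.221881; start (x,ẋ)=(0.285224, 0.693406) → end (x,ẋ)=(0.480921, 0.528990)

x = 0.4809, ẋ = 0.5290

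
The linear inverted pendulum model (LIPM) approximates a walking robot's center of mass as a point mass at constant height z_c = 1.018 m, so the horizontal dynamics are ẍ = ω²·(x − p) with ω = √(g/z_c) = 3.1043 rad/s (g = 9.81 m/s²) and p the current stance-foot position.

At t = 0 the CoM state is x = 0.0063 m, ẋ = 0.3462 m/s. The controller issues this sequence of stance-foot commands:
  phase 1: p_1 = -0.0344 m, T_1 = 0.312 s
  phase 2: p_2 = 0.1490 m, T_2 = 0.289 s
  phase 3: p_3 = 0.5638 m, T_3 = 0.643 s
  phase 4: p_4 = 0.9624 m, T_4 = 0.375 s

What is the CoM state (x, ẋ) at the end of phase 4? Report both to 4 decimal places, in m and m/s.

x = 1.6516, ẋ = 2.5918

phase 1: p=-0.0344, T=0.312, ωT=0.968542, cosh=1.506868, sinh=1.127232; start (x,ẋ)=(0.006300, 0.346200) → end (x,ẋ)=(0.152642, 0.664098)
phase 2: p=0.1490, T=0.289, ωT=0.897143, cosh=1.430159, sinh=1.022426; start (x,ẋ)=(0.152642, 0.664098) → end (x,ẋ)=(0.372934, 0.961324)
phase 3: p=0.5638, T=0.643, ωT=1.996065, cosh=3.747953, sinh=3.612084; start (x,ẋ)=(0.372934, 0.961324) → end (x,ẋ)=(0.967014, 1.462815)
phase 4: p=0.9624, T=0.375, ωT=1.164112, cosh=1.757639, sinh=1.445440; start (x,ẋ)=(0.967014, 1.462815) → end (x,ẋ)=(1.651634, 2.591807)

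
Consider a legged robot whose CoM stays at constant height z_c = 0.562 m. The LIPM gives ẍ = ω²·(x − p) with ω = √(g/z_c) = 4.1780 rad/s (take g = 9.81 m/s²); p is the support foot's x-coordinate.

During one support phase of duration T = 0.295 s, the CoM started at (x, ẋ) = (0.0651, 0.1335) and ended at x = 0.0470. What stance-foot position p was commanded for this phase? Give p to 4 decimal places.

p = 0.1444

ωT = 4.1780·0.295 = 1.232510; cosh(ωT) = 1.860694, sinh(ωT) = 1.569134
x(T) = p + (x₀−p)·cosh(ωT) + (ẋ₀/ω)·sinh(ωT) ⇒ p·(1 − cosh) = x(T) − x₀·cosh − (ẋ₀/ω)·sinh
numerator   = 0.0470 − (0.0651)·1.860694 − (0.1335/4.1780)·1.569134 = -0.124270
denominator = 1 − 1.860694 = -0.860694
p = -0.124270 / -0.860694 = 0.1444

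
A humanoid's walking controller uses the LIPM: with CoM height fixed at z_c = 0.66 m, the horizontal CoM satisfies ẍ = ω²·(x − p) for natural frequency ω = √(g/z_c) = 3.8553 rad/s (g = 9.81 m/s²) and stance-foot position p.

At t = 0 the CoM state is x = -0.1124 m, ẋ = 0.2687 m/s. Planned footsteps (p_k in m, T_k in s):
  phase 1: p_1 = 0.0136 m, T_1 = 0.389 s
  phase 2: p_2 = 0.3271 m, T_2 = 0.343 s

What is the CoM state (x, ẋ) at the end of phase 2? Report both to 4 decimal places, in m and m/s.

phase 1: p=0.0136, T=0.389, ωT=1.499712, cosh=2.351796, sinh=2.128601; start (x,ẋ)=(-0.112400, 0.268700) → end (x,ẋ)=(-0.134371, -0.402078)
phase 2: p=0.3271, T=0.343, ωT=1.322368, cosh=2.009400, sinh=1.742896; start (x,ẋ)=(-0.134371, -0.402078) → end (x,ẋ)=(-0.781950, -3.908737)

x = -0.7819, ẋ = -3.9087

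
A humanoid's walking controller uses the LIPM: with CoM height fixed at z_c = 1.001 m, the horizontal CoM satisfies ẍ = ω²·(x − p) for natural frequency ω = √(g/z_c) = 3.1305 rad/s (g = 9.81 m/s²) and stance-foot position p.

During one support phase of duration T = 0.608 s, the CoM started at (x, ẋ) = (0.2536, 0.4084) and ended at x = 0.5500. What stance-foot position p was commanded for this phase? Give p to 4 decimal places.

p = 0.3077

ωT = 3.1305·0.608 = 1.903344; cosh(ωT) = 3.428679, sinh(ωT) = 3.279610
x(T) = p + (x₀−p)·cosh(ωT) + (ẋ₀/ω)·sinh(ωT) ⇒ p·(1 − cosh) = x(T) − x₀·cosh − (ẋ₀/ω)·sinh
numerator   = 0.5500 − (0.2536)·3.428679 − (0.4084/3.1305)·3.279610 = -0.747366
denominator = 1 − 3.428679 = -2.428679
p = -0.747366 / -2.428679 = 0.3077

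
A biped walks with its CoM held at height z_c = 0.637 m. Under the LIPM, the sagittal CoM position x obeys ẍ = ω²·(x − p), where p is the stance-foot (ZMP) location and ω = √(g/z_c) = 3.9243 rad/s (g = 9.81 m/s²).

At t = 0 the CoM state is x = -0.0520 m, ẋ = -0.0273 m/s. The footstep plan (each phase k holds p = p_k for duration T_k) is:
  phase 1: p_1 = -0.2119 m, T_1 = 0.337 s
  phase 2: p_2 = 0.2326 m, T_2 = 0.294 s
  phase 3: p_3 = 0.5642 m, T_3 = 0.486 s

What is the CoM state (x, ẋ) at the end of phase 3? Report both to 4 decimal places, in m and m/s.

phase 1: p=-0.2119, T=0.337, ωT=1.322489, cosh=2.009611, sinh=1.743140; start (x,ẋ)=(-0.052000, -0.027300) → end (x,ẋ)=(0.097310, 1.038950)
phase 2: p=0.2326, T=0.294, ωT=1.153744, cosh=1.742747, sinh=1.427293; start (x,ẋ)=(0.097310, 1.038950) → end (x,ẋ)=(0.374697, 1.052852)
phase 3: p=0.5642, T=0.486, ωT=1.907210, cosh=3.441383, sinh=3.292889; start (x,ẋ)=(0.374697, 1.052852) → end (x,ẋ)=(0.795500, 1.174461)

x = 0.7955, ẋ = 1.1745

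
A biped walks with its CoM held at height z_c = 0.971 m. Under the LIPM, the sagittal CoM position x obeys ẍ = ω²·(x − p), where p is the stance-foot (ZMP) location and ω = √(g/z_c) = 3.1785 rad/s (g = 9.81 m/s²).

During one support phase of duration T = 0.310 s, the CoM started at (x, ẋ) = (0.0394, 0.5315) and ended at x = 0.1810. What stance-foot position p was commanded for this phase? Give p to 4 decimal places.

ωT = 3.1785·0.310 = 0.985335; cosh(ωT) = 1.526012, sinh(ωT) = 1.152697
x(T) = p + (x₀−p)·cosh(ωT) + (ẋ₀/ω)·sinh(ωT) ⇒ p·(1 − cosh) = x(T) − x₀·cosh − (ẋ₀/ω)·sinh
numerator   = 0.1810 − (0.0394)·1.526012 − (0.5315/3.1785)·1.152697 = -0.071876
denominator = 1 − 1.526012 = -0.526012
p = -0.071876 / -0.526012 = 0.1366

p = 0.1366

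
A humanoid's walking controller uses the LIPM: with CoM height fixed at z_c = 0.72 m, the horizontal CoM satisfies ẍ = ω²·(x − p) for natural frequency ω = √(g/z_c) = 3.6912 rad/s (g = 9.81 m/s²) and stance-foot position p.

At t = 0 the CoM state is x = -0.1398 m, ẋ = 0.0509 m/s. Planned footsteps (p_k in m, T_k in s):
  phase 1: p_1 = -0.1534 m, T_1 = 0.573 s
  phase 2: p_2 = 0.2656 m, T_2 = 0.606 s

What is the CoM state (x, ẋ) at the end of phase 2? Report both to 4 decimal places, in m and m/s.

x = -0.6554, ẋ = -3.2345

phase 1: p=-0.1534, T=0.573, ωT=2.115058, cosh=4.205345, sinh=4.084718; start (x,ẋ)=(-0.139800, 0.050900) → end (x,ẋ)=(-0.039881, 0.419106)
phase 2: p=0.2656, T=0.606, ωT=2.236867, cosh=4.735371, sinh=4.628579; start (x,ẋ)=(-0.039881, 0.419106) → end (x,ẋ)=(-0.655427, -3.234520)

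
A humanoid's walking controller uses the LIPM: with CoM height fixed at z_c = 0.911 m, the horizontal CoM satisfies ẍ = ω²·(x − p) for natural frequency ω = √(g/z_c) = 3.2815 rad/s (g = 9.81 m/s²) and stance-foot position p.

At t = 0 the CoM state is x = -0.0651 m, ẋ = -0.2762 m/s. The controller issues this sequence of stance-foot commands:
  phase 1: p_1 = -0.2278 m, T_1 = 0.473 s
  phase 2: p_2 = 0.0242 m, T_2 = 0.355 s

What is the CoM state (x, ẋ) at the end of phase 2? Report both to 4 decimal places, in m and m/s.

phase 1: p=-0.2278, T=0.473, ωT=1.552149, cosh=2.466700, sinh=2.254908; start (x,ẋ)=(-0.065100, -0.276200) → end (x,ẋ)=(-0.016261, 0.522593)
phase 2: p=0.0242, T=0.355, ωT=1.164932, cosh=1.758825, sinh=1.446881; start (x,ẋ)=(-0.016261, 0.522593) → end (x,ẋ)=(0.183459, 0.727044)

x = 0.1835, ẋ = 0.7270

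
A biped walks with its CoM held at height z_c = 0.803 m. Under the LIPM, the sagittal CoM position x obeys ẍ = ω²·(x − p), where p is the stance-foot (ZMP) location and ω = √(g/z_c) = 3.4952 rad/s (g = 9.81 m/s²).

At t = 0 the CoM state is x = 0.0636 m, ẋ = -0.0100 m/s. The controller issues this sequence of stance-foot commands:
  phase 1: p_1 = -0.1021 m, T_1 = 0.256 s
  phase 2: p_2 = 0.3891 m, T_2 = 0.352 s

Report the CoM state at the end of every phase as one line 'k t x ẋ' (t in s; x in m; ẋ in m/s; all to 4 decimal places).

1 0.2560 0.1316 0.5759
2 0.6080 0.1687 -0.3392

phase 1: p=-0.1021, T=0.256, ωT=0.894771, cosh=1.427739, sinh=1.019037; start (x,ẋ)=(0.063600, -0.010000) → end (x,ẋ)=(0.131561, 0.575903)
phase 2: p=0.3891, T=0.352, ωT=1.230310, cosh=1.857247, sinh=1.565045; start (x,ẋ)=(0.131561, 0.575903) → end (x,ẋ)=(0.168658, -0.339183)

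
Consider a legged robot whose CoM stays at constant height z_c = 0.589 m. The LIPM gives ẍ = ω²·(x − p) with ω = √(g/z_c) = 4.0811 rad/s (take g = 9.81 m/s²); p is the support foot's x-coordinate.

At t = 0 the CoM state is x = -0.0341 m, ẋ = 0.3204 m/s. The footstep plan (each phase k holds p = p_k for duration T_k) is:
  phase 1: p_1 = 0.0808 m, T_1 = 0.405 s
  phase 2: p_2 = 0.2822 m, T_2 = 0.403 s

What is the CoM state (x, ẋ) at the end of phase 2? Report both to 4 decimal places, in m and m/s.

phase 1: p=0.0808, T=0.405, ωT=1.652846, cosh=2.706661, sinh=2.515157; start (x,ẋ)=(-0.034100, 0.320400) → end (x,ẋ)=(-0.032735, -0.312189)
phase 2: p=0.2822, T=0.403, ωT=1.644683, cosh=2.686222, sinh=2.493148; start (x,ẋ)=(-0.032735, -0.312189) → end (x,ẋ)=(-0.754501, -4.043003)

x = -0.7545, ẋ = -4.0430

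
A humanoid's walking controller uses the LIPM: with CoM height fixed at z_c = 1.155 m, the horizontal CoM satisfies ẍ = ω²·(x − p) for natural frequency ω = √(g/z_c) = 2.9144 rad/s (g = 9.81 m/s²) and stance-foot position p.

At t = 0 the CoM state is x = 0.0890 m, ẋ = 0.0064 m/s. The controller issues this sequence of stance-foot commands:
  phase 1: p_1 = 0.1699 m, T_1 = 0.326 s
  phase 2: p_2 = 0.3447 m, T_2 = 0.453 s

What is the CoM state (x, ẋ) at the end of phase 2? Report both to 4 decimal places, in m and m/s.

x = -0.3912, ẋ = -1.9837

phase 1: p=0.1699, T=0.326, ωT=0.950094, cosh=1.486329, sinh=1.099625; start (x,ẋ)=(0.089000, 0.006400) → end (x,ẋ)=(0.052071, -0.249751)
phase 2: p=0.3447, T=0.453, ωT=1.320223, cosh=2.005666, sinh=1.738591; start (x,ẋ)=(0.052071, -0.249751) → end (x,ẋ)=(-0.391206, -1.983655)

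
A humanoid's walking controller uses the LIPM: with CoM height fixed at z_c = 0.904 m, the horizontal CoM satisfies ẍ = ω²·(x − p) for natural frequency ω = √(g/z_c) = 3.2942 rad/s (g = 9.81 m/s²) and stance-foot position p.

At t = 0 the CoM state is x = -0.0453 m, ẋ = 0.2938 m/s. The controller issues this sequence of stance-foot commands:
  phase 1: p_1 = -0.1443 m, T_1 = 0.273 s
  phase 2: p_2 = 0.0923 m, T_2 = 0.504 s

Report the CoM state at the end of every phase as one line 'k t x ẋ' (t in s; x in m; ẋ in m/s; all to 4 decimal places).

1 0.2730 0.0890 0.7553
2 0.7770 0.6645 2.0307

phase 1: p=-0.1443, T=0.273, ωT=0.899317, cosh=1.432385, sinh=1.025538; start (x,ẋ)=(-0.045300, 0.293800) → end (x,ẋ)=(0.088971, 0.755289)
phase 2: p=0.0923, T=0.504, ωT=1.660277, cosh=2.725427, sinh=2.535340; start (x,ẋ)=(0.088971, 0.755289) → end (x,ẋ)=(0.664525, 2.030680)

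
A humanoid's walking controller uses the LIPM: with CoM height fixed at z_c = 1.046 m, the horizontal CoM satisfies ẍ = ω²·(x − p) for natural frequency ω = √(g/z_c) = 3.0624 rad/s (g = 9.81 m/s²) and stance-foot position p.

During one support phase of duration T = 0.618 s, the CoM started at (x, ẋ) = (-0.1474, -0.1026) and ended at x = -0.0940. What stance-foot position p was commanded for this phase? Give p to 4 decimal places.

ωT = 3.0624·0.618 = 1.892563; cosh(ωT) = 3.393521, sinh(ωT) = 3.242836
x(T) = p + (x₀−p)·cosh(ωT) + (ẋ₀/ω)·sinh(ωT) ⇒ p·(1 − cosh) = x(T) − x₀·cosh − (ẋ₀/ω)·sinh
numerator   = -0.0940 − (-0.1474)·3.393521 − (-0.1026/3.0624)·3.242836 = 0.514850
denominator = 1 − 3.393521 = -2.393521
p = 0.514850 / -2.393521 = -0.2151

p = -0.2151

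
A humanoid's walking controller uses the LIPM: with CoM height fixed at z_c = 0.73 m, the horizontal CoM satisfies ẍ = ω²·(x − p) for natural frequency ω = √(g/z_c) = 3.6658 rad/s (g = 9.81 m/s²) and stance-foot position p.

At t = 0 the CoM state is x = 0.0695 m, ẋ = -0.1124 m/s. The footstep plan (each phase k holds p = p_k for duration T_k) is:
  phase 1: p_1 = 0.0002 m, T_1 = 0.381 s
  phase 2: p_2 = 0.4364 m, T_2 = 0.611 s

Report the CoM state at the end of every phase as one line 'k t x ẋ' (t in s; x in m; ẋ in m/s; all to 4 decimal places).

phase 1: p=0.0002, T=0.381, ωT=1.396670, cosh=2.144569, sinh=1.897149; start (x,ẋ)=(0.069500, -0.112400) → end (x,ẋ)=(0.090649, 0.240902)
phase 2: p=0.4364, T=0.611, ωT=2.239804, cosh=4.748984, sinh=4.642505; start (x,ẋ)=(0.090649, 0.240902) → end (x,ẋ)=(-0.900480, -4.740127)

1 0.3810 0.0906 0.2409
2 0.9920 -0.9005 -4.7401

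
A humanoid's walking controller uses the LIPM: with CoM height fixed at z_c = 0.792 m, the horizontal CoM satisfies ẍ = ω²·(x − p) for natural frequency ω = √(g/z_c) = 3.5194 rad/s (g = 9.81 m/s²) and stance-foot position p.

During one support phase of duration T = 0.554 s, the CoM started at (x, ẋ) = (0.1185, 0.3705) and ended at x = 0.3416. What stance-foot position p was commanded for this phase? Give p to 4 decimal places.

p = 0.1724

ωT = 3.5194·0.554 = 1.949748; cosh(ωT) = 3.584612, sinh(ωT) = 3.442302
x(T) = p + (x₀−p)·cosh(ωT) + (ẋ₀/ω)·sinh(ωT) ⇒ p·(1 − cosh) = x(T) − x₀·cosh − (ẋ₀/ω)·sinh
numerator   = 0.3416 − (0.1185)·3.584612 − (0.3705/3.5194)·3.442302 = -0.445560
denominator = 1 − 3.584612 = -2.584612
p = -0.445560 / -2.584612 = 0.1724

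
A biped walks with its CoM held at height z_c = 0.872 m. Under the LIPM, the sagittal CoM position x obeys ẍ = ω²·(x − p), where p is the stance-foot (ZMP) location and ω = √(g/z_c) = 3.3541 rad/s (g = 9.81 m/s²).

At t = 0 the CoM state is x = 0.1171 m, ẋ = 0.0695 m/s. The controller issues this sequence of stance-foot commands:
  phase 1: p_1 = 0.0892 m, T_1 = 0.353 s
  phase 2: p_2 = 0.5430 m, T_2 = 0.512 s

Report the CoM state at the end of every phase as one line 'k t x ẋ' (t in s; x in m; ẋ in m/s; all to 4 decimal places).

phase 1: p=0.0892, T=0.353, ωT=1.183997, cosh=1.786731, sinh=1.480678; start (x,ẋ)=(0.117100, 0.069500) → end (x,ẋ)=(0.169731, 0.262739)
phase 2: p=0.5430, T=0.512, ωT=1.717299, cosh=2.874508, sinh=2.694958; start (x,ẋ)=(0.169731, 0.262739) → end (x,ẋ)=(-0.318860, -2.618795)

1 0.3530 0.1697 0.2627
2 0.8650 -0.3189 -2.6188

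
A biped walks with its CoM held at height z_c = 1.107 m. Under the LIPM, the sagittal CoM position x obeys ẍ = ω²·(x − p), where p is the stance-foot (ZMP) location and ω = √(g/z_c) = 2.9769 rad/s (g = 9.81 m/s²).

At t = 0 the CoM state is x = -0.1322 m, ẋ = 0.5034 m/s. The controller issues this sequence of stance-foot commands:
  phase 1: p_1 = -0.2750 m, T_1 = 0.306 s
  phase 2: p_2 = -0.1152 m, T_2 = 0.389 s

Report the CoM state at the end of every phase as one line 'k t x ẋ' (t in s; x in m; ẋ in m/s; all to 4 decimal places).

1 0.3060 0.1075 1.1702
2 0.6950 0.8383 2.9977

phase 1: p=-0.2750, T=0.306, ωT=0.910931, cosh=1.444393, sinh=1.042244; start (x,ẋ)=(-0.132200, 0.503400) → end (x,ẋ)=(0.107505, 1.170167)
phase 2: p=-0.1152, T=0.389, ωT=1.158014, cosh=1.748857, sinh=1.434748; start (x,ẋ)=(0.107505, 1.170167) → end (x,ẋ)=(0.838253, 2.997650)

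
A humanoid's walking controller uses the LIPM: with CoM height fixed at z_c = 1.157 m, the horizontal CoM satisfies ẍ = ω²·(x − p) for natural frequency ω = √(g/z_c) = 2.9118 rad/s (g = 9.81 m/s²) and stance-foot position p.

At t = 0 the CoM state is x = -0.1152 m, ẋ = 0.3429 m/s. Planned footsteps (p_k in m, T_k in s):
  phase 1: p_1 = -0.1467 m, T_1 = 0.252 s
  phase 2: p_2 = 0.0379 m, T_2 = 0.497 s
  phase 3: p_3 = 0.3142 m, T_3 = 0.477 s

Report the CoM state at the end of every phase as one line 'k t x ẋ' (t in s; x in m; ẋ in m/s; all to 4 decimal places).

phase 1: p=-0.1467, T=0.252, ωT=0.733774, cosh=1.281510, sinh=0.801416; start (x,ẋ)=(-0.115200, 0.342900) → end (x,ẋ)=(-0.011956, 0.512937)
phase 2: p=0.0379, T=0.497, ωT=1.447165, cosh=2.243140, sinh=2.007904; start (x,ẋ)=(-0.011956, 0.512937) → end (x,ẋ)=(0.279775, 0.859101)
phase 3: p=0.3142, T=0.477, ωT=1.388929, cosh=2.129947, sinh=1.880604; start (x,ẋ)=(0.279775, 0.859101) → end (x,ẋ)=(0.795732, 1.641328)

1 0.2520 -0.0120 0.5129
2 0.7490 0.2798 0.8591
3 1.2260 0.7957 1.6413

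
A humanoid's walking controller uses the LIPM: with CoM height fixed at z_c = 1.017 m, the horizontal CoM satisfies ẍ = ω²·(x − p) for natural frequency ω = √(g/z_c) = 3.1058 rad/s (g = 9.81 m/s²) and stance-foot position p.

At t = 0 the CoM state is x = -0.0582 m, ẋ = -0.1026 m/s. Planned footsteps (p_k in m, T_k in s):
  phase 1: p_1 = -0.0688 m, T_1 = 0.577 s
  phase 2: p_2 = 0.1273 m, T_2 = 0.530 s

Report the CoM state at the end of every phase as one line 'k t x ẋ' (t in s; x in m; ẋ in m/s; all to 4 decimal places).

1 0.5770 -0.1325 -0.2204
2 1.1070 -0.7486 -2.6074

phase 1: p=-0.0688, T=0.577, ωT=1.792047, cosh=3.084171, sinh=2.917552; start (x,ẋ)=(-0.058200, -0.102600) → end (x,ẋ)=(-0.132489, -0.220386)
phase 2: p=0.1273, T=0.530, ωT=1.646074, cosh=2.689691, sinh=2.496886; start (x,ẋ)=(-0.132489, -0.220386) → end (x,ẋ)=(-0.748630, -2.607389)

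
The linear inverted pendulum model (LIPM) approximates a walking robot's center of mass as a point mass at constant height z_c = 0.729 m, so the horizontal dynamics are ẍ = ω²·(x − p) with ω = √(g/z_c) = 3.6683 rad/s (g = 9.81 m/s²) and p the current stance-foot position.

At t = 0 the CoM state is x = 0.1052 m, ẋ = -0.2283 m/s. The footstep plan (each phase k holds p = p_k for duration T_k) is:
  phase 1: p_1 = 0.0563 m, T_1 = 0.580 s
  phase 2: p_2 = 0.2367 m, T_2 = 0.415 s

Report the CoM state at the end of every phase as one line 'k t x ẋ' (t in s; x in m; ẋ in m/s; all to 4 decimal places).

phase 1: p=0.0563, T=0.580, ωT=2.127614, cosh=4.256967, sinh=4.137846; start (x,ẋ)=(0.105200, -0.228300) → end (x,ẋ)=(0.006943, -0.229619)
phase 2: p=0.2367, T=0.415, ωT=1.522344, cosh=2.400579, sinh=2.182379; start (x,ẋ)=(0.006943, -0.229619) → end (x,ẋ)=(-0.451457, -2.390566)

1 0.5800 0.0069 -0.2296
2 0.9950 -0.4515 -2.3906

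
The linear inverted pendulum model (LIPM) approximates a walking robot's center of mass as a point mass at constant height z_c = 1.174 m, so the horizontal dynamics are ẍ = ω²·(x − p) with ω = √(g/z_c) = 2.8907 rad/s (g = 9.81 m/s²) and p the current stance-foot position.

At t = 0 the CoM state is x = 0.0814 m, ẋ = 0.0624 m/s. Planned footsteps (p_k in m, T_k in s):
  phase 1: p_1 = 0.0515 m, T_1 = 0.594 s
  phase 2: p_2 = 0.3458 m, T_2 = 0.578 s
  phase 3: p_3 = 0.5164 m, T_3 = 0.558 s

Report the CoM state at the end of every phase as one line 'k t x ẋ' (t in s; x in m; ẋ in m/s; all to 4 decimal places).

1 0.5940 0.1956 0.4122
2 1.1720 0.2980 0.0211
3 1.7300 -0.0356 -1.4658

phase 1: p=0.0515, T=0.594, ωT=1.717076, cosh=2.873906, sinh=2.694316; start (x,ẋ)=(0.081400, 0.062400) → end (x,ẋ)=(0.195591, 0.412207)
phase 2: p=0.3458, T=0.578, ωT=1.670825, cosh=2.752321, sinh=2.564229; start (x,ẋ)=(0.195591, 0.412207) → end (x,ẋ)=(0.298028, 0.021110)
phase 3: p=0.5164, T=0.558, ωT=1.613011, cosh=2.608591, sinh=2.409304; start (x,ẋ)=(0.298028, 0.021110) → end (x,ẋ)=(-0.035648, -1.465800)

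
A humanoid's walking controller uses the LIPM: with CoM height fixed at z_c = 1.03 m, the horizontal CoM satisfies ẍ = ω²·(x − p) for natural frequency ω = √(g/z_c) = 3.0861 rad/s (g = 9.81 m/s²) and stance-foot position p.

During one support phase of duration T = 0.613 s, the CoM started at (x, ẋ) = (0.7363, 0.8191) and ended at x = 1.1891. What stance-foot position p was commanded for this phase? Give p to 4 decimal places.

p = 0.9066

ωT = 3.0861·0.613 = 1.891779; cosh(ωT) = 3.390980, sinh(ωT) = 3.240177
x(T) = p + (x₀−p)·cosh(ωT) + (ẋ₀/ω)·sinh(ωT) ⇒ p·(1 − cosh) = x(T) − x₀·cosh − (ẋ₀/ω)·sinh
numerator   = 1.1891 − (0.7363)·3.390980 − (0.8191/3.0861)·3.240177 = -2.167673
denominator = 1 − 3.390980 = -2.390980
p = -2.167673 / -2.390980 = 0.9066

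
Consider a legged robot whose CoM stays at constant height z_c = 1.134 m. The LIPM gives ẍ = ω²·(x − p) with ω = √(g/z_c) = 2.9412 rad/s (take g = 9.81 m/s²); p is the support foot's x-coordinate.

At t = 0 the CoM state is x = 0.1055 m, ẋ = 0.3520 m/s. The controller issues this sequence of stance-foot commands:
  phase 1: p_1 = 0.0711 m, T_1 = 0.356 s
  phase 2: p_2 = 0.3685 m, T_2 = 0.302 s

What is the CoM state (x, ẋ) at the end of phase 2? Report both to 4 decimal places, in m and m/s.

phase 1: p=0.0711, T=0.356, ωT=1.047067, cosh=1.600124, sinh=1.249158; start (x,ẋ)=(0.105500, 0.352000) → end (x,ẋ)=(0.275642, 0.689630)
phase 2: p=0.3685, T=0.302, ωT=0.888242, cosh=1.421116, sinh=1.009738; start (x,ẋ)=(0.275642, 0.689630) → end (x,ẋ)=(0.473294, 0.704272)

x = 0.4733, ẋ = 0.7043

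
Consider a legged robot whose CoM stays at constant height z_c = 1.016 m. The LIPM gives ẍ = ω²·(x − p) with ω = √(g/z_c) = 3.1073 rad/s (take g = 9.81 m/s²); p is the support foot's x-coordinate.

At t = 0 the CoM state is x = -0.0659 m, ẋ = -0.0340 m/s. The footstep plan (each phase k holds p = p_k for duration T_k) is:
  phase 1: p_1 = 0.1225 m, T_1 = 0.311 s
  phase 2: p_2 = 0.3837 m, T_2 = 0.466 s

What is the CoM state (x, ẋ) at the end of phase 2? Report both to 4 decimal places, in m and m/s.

x = -1.3252, ẋ = -5.0699

phase 1: p=0.1225, T=0.311, ωT=0.966370, cosh=1.504424, sinh=1.123963; start (x,ẋ)=(-0.065900, -0.034000) → end (x,ẋ)=(-0.173232, -0.709135)
phase 2: p=0.3837, T=0.466, ωT=1.448002, cosh=2.244822, sinh=2.009782; start (x,ẋ)=(-0.173232, -0.709135) → end (x,ẋ)=(-1.325177, -5.069921)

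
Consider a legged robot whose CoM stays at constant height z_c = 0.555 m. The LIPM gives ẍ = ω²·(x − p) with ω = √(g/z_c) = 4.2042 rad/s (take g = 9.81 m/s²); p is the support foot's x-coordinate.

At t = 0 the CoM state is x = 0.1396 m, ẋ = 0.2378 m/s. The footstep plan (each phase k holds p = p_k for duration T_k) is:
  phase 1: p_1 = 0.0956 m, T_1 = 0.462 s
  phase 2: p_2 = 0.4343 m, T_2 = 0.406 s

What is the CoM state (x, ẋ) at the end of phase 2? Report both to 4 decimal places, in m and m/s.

phase 1: p=0.0956, T=0.462, ωT=1.942340, cosh=3.559212, sinh=3.415844; start (x,ẋ)=(0.139600, 0.237800) → end (x,ẋ)=(0.445414, 1.478260)
phase 2: p=0.4343, T=0.406, ωT=1.706905, cosh=2.846652, sinh=2.665225; start (x,ẋ)=(0.445414, 1.478260) → end (x,ẋ)=(1.403071, 4.332625)

x = 1.4031, ẋ = 4.3326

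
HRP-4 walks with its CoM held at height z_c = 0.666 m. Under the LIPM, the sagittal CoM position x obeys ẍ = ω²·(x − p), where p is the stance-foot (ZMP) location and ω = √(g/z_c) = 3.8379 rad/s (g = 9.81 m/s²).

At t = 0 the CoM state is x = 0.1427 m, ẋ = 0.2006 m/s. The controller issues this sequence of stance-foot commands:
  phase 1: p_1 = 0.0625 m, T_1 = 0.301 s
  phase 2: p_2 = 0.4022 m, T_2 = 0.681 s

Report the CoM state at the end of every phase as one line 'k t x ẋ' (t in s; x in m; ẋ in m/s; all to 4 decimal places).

phase 1: p=0.0625, T=0.301, ωT=1.155208, cosh=1.744838, sinh=1.429846; start (x,ẋ)=(0.142700, 0.200600) → end (x,ẋ)=(0.277171, 0.790120)
phase 2: p=0.4022, T=0.681, ωT=2.613610, cosh=6.860750, sinh=6.787481; start (x,ẋ)=(0.277171, 0.790120) → end (x,ẋ)=(0.941770, 2.163864)

1 0.3010 0.2772 0.7901
2 0.9820 0.9418 2.1639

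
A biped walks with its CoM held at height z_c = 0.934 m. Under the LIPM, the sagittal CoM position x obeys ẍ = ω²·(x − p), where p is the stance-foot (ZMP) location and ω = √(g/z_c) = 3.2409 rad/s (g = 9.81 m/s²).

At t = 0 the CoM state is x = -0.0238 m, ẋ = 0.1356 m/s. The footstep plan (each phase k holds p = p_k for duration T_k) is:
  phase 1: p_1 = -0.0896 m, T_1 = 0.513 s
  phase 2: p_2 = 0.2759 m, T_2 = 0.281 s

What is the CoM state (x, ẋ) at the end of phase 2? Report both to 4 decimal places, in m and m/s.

phase 1: p=-0.0896, T=0.513, ωT=1.662582, cosh=2.731278, sinh=2.541629; start (x,ẋ)=(-0.023800, 0.135600) → end (x,ẋ)=(0.196460, 0.912367)
phase 2: p=0.2759, T=0.281, ωT=0.910693, cosh=1.444145, sinh=1.041900; start (x,ẋ)=(0.196460, 0.912367) → end (x,ẋ)=(0.454490, 1.049347)

x = 0.4545, ẋ = 1.0493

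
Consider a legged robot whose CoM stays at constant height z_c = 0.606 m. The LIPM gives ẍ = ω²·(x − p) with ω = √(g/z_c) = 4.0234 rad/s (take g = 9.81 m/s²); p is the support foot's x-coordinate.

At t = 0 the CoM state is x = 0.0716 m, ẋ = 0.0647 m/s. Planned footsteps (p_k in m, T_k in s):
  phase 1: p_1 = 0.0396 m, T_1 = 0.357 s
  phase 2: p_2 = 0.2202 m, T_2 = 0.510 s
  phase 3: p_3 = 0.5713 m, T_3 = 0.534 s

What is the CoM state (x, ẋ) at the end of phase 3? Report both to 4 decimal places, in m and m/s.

x = -0.2349, ẋ = -3.0682

phase 1: p=0.0396, T=0.357, ωT=1.436354, cosh=2.221564, sinh=1.983771; start (x,ẋ)=(0.071600, 0.064700) → end (x,ẋ)=(0.142591, 0.399143)
phase 2: p=0.2202, T=0.510, ωT=2.051934, cosh=3.955712, sinh=3.827226; start (x,ẋ)=(0.142591, 0.399143) → end (x,ẋ)=(0.292883, 0.383835)
phase 3: p=0.5713, T=0.534, ωT=2.148496, cosh=4.344306, sinh=4.227647; start (x,ẋ)=(0.292883, 0.383835) → end (x,ẋ)=(-0.234910, -3.068248)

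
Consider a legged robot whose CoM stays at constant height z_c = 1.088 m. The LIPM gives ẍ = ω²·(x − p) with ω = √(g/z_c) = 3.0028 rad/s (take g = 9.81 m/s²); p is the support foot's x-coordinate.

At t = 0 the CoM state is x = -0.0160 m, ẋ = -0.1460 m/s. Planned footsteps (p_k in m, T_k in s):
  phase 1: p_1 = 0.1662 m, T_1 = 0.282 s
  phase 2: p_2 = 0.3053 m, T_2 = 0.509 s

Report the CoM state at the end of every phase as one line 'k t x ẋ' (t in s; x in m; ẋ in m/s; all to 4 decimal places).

phase 1: p=0.1662, T=0.282, ωT=0.846790, cosh=1.380469, sinh=0.951679; start (x,ẋ)=(-0.016000, -0.146000) → end (x,ẋ)=(-0.131593, -0.722222)
phase 2: p=0.3053, T=0.509, ωT=1.528425, cosh=2.413893, sinh=2.197016; start (x,ẋ)=(-0.131593, -0.722222) → end (x,ẋ)=(-1.277732, -4.625639)

1 0.2820 -0.1316 -0.7222
2 0.7910 -1.2777 -4.6256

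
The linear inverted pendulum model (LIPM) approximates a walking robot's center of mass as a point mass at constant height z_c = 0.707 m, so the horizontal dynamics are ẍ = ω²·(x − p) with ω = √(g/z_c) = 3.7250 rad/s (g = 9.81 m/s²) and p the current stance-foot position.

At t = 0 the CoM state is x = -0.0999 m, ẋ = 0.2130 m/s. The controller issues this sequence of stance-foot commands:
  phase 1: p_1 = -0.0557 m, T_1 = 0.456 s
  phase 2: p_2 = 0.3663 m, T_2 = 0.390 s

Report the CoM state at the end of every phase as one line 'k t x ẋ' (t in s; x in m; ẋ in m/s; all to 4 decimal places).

1 0.4560 -0.0295 0.1667
2 0.8460 -0.4356 -2.6030

phase 1: p=-0.0557, T=0.456, ωT=1.698600, cosh=2.824614, sinh=2.641675; start (x,ẋ)=(-0.099900, 0.213000) → end (x,ẋ)=(-0.029494, 0.166704)
phase 2: p=0.3663, T=0.390, ωT=1.452750, cosh=2.254390, sinh=2.020464; start (x,ẋ)=(-0.029494, 0.166704) → end (x,ẋ)=(-0.435552, -2.603018)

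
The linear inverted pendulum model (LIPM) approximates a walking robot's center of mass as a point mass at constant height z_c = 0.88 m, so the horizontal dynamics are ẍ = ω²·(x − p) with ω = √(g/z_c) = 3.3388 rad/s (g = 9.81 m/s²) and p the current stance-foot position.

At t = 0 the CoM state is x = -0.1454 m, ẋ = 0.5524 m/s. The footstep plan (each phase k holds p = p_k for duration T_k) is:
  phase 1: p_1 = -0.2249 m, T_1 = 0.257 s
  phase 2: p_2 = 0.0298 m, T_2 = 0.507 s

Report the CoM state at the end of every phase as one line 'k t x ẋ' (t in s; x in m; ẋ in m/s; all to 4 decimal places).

phase 1: p=-0.2249, T=0.257, ωT=0.858072, cosh=1.391293, sinh=0.967315; start (x,ẋ)=(-0.145400, 0.552400) → end (x,ẋ)=(0.045749, 1.025309)
phase 2: p=0.0298, T=0.507, ωT=1.692772, cosh=2.809265, sinh=2.625257; start (x,ẋ)=(0.045749, 1.025309) → end (x,ẋ)=(0.880792, 3.020160)

1 0.2570 0.0457 1.0253
2 0.7640 0.8808 3.0202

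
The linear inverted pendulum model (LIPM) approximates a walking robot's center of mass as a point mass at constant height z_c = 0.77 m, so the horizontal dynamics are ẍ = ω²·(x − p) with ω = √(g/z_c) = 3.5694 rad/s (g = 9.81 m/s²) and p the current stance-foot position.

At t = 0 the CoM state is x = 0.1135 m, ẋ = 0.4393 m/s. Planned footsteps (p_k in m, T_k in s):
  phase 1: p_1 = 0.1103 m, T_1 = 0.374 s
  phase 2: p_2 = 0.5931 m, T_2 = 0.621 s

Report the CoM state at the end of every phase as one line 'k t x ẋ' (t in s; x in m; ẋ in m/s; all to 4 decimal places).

1 0.3740 0.3344 0.9126
2 0.9950 0.5514 0.0512

phase 1: p=0.1103, T=0.374, ωT=1.334956, cosh=2.031499, sinh=1.768329; start (x,ẋ)=(0.113500, 0.439300) → end (x,ẋ)=(0.334436, 0.912635)
phase 2: p=0.5931, T=0.621, ωT=2.216597, cosh=4.642517, sinh=4.533538; start (x,ẋ)=(0.334436, 0.912635) → end (x,ẋ)=(0.551397, 0.051220)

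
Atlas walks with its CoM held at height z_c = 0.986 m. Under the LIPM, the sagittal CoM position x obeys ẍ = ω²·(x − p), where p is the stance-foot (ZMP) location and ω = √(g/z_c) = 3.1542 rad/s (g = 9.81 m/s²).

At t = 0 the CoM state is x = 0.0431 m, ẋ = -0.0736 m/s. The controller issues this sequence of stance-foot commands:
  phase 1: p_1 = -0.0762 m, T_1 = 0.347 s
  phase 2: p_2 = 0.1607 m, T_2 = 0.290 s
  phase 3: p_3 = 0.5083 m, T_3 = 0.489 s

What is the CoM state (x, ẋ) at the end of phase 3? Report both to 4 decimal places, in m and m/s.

phase 1: p=-0.0762, T=0.347, ωT=1.094507, cosh=1.661208, sinh=1.326503; start (x,ẋ)=(0.043100, -0.073600) → end (x,ẋ)=(0.091029, 0.376893)
phase 2: p=0.1607, T=0.290, ωT=0.914718, cosh=1.448350, sinh=1.047721; start (x,ẋ)=(0.091029, 0.376893) → end (x,ẋ)=(0.184984, 0.315631)
phase 3: p=0.5083, T=0.489, ωT=1.542404, cosh=2.444841, sinh=2.230975; start (x,ẋ)=(0.184984, 0.315631) → end (x,ẋ)=(-0.058909, -1.503486)

x = -0.0589, ẋ = -1.5035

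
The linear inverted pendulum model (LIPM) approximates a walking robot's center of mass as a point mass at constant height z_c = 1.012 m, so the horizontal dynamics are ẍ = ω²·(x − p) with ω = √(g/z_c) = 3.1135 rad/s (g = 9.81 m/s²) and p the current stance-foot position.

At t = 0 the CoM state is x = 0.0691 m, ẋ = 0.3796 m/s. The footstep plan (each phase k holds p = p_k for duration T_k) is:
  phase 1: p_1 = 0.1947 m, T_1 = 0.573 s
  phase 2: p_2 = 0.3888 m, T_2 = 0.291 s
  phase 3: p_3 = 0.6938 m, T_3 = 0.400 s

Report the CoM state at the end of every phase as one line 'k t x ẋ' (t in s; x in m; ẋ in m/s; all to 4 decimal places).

1 0.5730 0.1630 0.0306
2 0.8640 0.0739 -0.6838
3 1.2640 -0.8222 -4.3612

phase 1: p=0.1947, T=0.573, ωT=1.784035, cosh=3.060897, sinh=2.892938; start (x,ẋ)=(0.069100, 0.379600) → end (x,ẋ)=(0.162960, 0.030617)
phase 2: p=0.3888, T=0.291, ωT=0.906029, cosh=1.439301, sinh=1.035175; start (x,ẋ)=(0.162960, 0.030617) → end (x,ẋ)=(0.073928, -0.683818)
phase 3: p=0.6938, T=0.400, ωT=1.245400, cosh=1.881075, sinh=1.593249; start (x,ẋ)=(0.073928, -0.683818) → end (x,ẋ)=(-0.822151, -4.361238)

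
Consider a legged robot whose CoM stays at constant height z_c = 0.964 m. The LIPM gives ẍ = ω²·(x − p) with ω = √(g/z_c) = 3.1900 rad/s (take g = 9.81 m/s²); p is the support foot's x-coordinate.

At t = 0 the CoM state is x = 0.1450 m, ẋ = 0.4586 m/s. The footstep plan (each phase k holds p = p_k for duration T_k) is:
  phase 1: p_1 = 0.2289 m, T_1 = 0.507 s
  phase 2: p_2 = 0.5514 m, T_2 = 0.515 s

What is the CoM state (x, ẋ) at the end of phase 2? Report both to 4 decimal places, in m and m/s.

phase 1: p=0.2289, T=0.507, ωT=1.617330, cosh=2.619022, sinh=2.420594; start (x,ẋ)=(0.145000, 0.458600) → end (x,ẋ)=(0.357153, 0.553233)
phase 2: p=0.5514, T=0.515, ωT=1.642850, cosh=2.681655, sinh=2.488227; start (x,ẋ)=(0.357153, 0.553233) → end (x,ẋ)=(0.462023, -0.058244)

x = 0.4620, ẋ = -0.0582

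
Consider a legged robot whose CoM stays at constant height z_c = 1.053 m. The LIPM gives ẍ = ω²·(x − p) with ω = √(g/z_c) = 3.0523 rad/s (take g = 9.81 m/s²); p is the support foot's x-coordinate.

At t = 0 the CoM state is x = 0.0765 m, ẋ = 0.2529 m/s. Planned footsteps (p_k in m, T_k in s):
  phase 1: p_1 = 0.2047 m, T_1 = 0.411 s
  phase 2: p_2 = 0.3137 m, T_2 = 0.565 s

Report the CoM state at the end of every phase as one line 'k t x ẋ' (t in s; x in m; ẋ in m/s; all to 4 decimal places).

1 0.4110 0.0951 -0.1508
2 0.9760 -0.4531 -2.2483

phase 1: p=0.2047, T=0.411, ωT=1.254495, cosh=1.895644, sinh=1.610424; start (x,ẋ)=(0.076500, 0.252900) → end (x,ẋ)=(0.095111, -0.150758)
phase 2: p=0.3137, T=0.565, ωT=1.724549, cosh=2.894123, sinh=2.715870; start (x,ẋ)=(0.095111, -0.150758) → end (x,ẋ)=(-0.453065, -2.248340)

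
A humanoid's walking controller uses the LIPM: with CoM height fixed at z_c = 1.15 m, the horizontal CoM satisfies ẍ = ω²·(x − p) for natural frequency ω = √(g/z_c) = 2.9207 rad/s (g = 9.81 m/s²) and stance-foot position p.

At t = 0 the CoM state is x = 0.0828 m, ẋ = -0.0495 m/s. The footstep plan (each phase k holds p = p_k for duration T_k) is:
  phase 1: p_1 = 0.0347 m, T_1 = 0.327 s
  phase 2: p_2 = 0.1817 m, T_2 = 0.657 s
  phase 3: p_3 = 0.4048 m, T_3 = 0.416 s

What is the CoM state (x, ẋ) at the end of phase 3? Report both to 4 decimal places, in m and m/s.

x = -0.7652, ẋ = -3.2083

phase 1: p=0.0347, T=0.327, ωT=0.955069, cosh=1.491818, sinh=1.107032; start (x,ẋ)=(0.082800, -0.049500) → end (x,ẋ)=(0.087694, 0.081677)
phase 2: p=0.1817, T=0.657, ωT=1.918900, cosh=3.480114, sinh=3.333345; start (x,ẋ)=(0.087694, 0.081677) → end (x,ẋ)=(-0.052233, -0.630964)
phase 3: p=0.4048, T=0.416, ωT=1.215011, cosh=1.833519, sinh=1.536813; start (x,ẋ)=(-0.052233, -0.630964) → end (x,ẋ)=(-0.765180, -3.208310)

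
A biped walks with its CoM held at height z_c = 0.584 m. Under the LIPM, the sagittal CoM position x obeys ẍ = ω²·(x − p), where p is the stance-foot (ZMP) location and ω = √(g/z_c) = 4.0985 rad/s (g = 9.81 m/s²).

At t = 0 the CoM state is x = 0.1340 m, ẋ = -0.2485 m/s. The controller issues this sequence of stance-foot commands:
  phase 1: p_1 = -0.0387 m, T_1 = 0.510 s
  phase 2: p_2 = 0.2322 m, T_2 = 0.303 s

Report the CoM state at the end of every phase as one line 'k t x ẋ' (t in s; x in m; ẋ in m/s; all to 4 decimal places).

1 0.5100 0.4289 1.7981
2 0.8130 1.2971 4.6509

phase 1: p=-0.0387, T=0.510, ωT=2.090235, cosh=4.105237, sinh=3.981579; start (x,ẋ)=(0.134000, -0.248500) → end (x,ẋ)=(0.428864, 1.798054)
phase 2: p=0.2322, T=0.303, ωT=1.241845, cosh=1.875424, sinh=1.586573; start (x,ẋ)=(0.428864, 1.798054) → end (x,ẋ)=(1.297073, 4.650931)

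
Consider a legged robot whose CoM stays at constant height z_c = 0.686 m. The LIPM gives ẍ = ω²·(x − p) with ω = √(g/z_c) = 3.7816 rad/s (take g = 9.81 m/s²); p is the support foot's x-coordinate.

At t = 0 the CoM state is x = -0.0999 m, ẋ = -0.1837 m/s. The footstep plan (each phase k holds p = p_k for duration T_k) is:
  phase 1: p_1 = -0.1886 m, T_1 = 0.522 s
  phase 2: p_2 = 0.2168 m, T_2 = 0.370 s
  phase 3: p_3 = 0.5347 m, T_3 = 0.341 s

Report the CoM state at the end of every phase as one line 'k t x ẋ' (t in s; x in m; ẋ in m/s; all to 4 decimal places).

phase 1: p=-0.1886, T=0.522, ωT=1.973995, cosh=3.669141, sinh=3.530241; start (x,ẋ)=(-0.099900, -0.183700) → end (x,ẋ)=(-0.034637, 0.510120)
phase 2: p=0.2168, T=0.370, ωT=1.399192, cosh=2.149360, sinh=1.902564; start (x,ẋ)=(-0.034637, 0.510120) → end (x,ẋ)=(-0.066981, -0.712590)
phase 3: p=0.5347, T=0.341, ωT=1.289526, cosh=1.953232, sinh=1.677831; start (x,ẋ)=(-0.066981, -0.712590) → end (x,ẋ)=(-0.956687, -5.209453)

1 0.5220 -0.0346 0.5101
2 0.8920 -0.0670 -0.7126
3 1.2330 -0.9567 -5.2095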